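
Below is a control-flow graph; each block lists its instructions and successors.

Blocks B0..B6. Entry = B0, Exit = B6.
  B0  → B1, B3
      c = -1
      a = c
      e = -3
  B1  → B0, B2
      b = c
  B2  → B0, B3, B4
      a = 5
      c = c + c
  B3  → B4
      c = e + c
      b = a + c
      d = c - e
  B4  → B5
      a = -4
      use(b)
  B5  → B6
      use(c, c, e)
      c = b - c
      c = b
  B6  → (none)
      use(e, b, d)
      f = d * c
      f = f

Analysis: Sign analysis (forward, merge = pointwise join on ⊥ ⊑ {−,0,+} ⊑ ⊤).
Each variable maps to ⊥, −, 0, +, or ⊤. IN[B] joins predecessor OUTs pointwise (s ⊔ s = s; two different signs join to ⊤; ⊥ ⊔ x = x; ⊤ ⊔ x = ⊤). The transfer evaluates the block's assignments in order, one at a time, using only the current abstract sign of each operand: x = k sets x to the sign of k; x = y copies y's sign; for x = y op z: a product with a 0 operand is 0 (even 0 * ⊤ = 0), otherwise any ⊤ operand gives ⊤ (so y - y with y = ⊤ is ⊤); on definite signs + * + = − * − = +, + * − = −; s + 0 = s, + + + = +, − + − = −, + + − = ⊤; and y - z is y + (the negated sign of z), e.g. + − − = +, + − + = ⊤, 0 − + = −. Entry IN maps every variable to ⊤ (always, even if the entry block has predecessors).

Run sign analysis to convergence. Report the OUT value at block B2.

Converged values:
  B0: | IN=(all ⊤) | OUT={a:-, c:-, e:-; rest ⊤}
  B1: | IN={a:-, c:-, e:-; rest ⊤} | OUT={a:-, b:-, c:-, e:-; rest ⊤}
  B2: | IN={a:-, b:-, c:-, e:-; rest ⊤} | OUT={a:+, b:-, c:-, e:-; rest ⊤}
  B3: | IN={c:-, e:-; rest ⊤} | OUT={c:-, e:-; rest ⊤}
  B4: | IN={c:-, e:-; rest ⊤} | OUT={a:-, c:-, e:-; rest ⊤}
  B5: | IN={a:-, c:-, e:-; rest ⊤} | OUT={a:-, e:-; rest ⊤}
  B6: | IN={a:-, e:-; rest ⊤} | OUT={a:-, e:-; rest ⊤}

Merge at B2: IN[B2] = OUT[B1] = {a: -, b: -, c: -, d: ⊤, e: -, f: ⊤}
Applying B2's transfer function to that IN value gives OUT[B2] (row B2 above).

Answer: {a: +, b: -, c: -, d: ⊤, e: -, f: ⊤}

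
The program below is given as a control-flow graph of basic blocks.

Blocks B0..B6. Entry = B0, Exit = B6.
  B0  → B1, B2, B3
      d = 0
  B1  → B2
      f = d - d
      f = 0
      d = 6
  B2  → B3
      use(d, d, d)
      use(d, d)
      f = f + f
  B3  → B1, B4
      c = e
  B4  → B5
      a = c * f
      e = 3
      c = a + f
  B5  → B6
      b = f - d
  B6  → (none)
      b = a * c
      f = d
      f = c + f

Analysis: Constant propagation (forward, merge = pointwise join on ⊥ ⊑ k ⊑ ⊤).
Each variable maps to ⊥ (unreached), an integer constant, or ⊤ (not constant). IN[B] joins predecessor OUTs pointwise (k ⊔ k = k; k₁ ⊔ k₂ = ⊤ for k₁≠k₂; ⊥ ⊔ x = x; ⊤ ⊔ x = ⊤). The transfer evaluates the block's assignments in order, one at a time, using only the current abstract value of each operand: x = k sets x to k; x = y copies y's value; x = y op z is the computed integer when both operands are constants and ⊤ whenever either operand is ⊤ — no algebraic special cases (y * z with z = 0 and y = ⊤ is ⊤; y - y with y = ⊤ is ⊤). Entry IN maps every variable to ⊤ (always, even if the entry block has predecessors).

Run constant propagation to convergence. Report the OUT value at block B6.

Answer: {a: ⊤, b: ⊤, c: ⊤, d: ⊤, e: 3, f: ⊤}

Working:
Converged values:
  B0: | IN=(all ⊤) | OUT={d:0; rest ⊤}
  B1: | IN=(all ⊤) | OUT={d:6, f:0; rest ⊤}
  B2: | IN=(all ⊤) | OUT=(all ⊤)
  B3: | IN=(all ⊤) | OUT=(all ⊤)
  B4: | IN=(all ⊤) | OUT={e:3; rest ⊤}
  B5: | IN={e:3; rest ⊤} | OUT={e:3; rest ⊤}
  B6: | IN={e:3; rest ⊤} | OUT={e:3; rest ⊤}

Merge at B6: IN[B6] = OUT[B5] = {a: ⊤, b: ⊤, c: ⊤, d: ⊤, e: 3, f: ⊤}
Applying B6's transfer function to that IN value gives OUT[B6] (row B6 above).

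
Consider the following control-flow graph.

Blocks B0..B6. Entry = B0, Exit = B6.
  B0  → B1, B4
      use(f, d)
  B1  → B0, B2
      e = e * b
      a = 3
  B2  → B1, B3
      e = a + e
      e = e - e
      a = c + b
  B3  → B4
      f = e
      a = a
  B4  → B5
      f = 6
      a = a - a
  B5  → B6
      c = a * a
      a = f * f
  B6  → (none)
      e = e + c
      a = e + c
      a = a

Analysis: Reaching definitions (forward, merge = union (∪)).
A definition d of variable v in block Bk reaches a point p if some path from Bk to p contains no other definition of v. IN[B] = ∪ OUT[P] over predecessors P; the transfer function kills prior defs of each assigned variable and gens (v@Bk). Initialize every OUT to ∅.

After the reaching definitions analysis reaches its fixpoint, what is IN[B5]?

Per-block solution:
  B0: | IN={a@B1, e@B1} | OUT={a@B1, e@B1}
  B1: | IN={a@B1, a@B2, e@B1, e@B2} | OUT={a@B1, e@B1}
  B2: | IN={a@B1, e@B1} | OUT={a@B2, e@B2}
  B3: | IN={a@B2, e@B2} | OUT={a@B3, e@B2, f@B3}
  B4: | IN={a@B1, a@B3, e@B1, e@B2, f@B3} | OUT={a@B4, e@B1, e@B2, f@B4}
  B5: | IN={a@B4, e@B1, e@B2, f@B4} | OUT={a@B5, c@B5, e@B1, e@B2, f@B4}
  B6: | IN={a@B5, c@B5, e@B1, e@B2, f@B4} | OUT={a@B6, c@B5, e@B6, f@B4}

Merge at B5: IN[B5] = OUT[B4] = {a@B4, e@B1, e@B2, f@B4}

Answer: {a@B4, e@B1, e@B2, f@B4}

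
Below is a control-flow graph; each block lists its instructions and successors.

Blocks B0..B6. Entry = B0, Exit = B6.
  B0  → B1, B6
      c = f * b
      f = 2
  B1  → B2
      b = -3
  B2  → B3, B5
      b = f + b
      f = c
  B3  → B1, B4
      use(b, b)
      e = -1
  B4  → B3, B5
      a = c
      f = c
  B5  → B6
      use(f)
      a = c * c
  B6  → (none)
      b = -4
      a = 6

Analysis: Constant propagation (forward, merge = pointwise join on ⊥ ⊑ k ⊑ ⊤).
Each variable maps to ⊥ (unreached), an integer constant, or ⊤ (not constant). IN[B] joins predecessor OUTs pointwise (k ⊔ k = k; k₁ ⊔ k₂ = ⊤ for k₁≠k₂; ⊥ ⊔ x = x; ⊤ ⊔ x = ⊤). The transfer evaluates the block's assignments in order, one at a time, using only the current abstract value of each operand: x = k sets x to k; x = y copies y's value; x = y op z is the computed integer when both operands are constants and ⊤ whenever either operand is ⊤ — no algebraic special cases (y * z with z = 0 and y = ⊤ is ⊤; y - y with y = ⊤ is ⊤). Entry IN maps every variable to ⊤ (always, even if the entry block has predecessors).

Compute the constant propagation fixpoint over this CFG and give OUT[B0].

Converged values:
  B0:  IN=(all ⊤)  OUT={f:2; rest ⊤}
  B1:  IN=(all ⊤)  OUT={b:-3; rest ⊤}
  B2:  IN={b:-3; rest ⊤}  OUT=(all ⊤)
  B3:  IN=(all ⊤)  OUT={e:-1; rest ⊤}
  B4:  IN={e:-1; rest ⊤}  OUT={e:-1; rest ⊤}
  B5:  IN=(all ⊤)  OUT=(all ⊤)
  B6:  IN=(all ⊤)  OUT={a:6, b:-4; rest ⊤}

B0 is the boundary node: IN[B0] = {a: ⊤, b: ⊤, c: ⊤, d: ⊤, e: ⊤, f: ⊤}
Applying B0's transfer function to that IN value gives OUT[B0] (row B0 above).

Answer: {a: ⊤, b: ⊤, c: ⊤, d: ⊤, e: ⊤, f: 2}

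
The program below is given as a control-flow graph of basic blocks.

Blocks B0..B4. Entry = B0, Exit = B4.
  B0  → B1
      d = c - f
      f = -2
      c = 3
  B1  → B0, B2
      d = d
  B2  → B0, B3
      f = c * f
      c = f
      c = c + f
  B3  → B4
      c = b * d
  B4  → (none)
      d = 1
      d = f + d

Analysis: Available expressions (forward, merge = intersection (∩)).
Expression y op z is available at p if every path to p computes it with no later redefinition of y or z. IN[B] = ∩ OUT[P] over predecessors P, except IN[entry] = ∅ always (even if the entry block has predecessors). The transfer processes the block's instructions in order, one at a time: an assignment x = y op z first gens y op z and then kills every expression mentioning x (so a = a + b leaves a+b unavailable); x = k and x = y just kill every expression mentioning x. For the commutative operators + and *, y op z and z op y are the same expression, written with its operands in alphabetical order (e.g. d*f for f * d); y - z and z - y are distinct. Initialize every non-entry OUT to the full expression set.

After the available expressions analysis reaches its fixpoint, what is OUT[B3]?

Answer: {b*d}

Trace:
Converged values:
  B0: | IN={} | OUT={}
  B1: | IN={} | OUT={}
  B2: | IN={} | OUT={}
  B3: | IN={} | OUT={b*d}
  B4: | IN={b*d} | OUT={}

Merge at B3: IN[B3] = OUT[B2] = {}
Applying B3's transfer function to that IN value gives OUT[B3] (row B3 above).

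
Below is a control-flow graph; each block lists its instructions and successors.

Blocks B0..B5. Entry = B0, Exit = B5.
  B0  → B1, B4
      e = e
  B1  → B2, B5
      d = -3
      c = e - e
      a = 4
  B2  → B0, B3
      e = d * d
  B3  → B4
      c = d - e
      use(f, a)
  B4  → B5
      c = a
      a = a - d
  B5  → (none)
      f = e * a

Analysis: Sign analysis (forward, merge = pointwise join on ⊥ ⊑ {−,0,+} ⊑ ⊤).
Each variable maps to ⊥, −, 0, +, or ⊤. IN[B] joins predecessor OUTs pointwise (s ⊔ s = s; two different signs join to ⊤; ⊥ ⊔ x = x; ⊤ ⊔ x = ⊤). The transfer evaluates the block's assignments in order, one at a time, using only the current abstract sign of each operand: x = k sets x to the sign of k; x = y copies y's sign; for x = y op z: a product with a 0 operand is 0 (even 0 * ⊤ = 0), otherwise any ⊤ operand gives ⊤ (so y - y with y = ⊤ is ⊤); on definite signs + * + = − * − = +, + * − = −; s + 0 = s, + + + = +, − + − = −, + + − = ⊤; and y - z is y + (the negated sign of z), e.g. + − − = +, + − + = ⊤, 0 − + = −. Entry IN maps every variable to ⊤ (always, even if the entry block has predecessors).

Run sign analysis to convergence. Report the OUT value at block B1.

Answer: {a: +, b: ⊤, c: ⊤, d: -, e: ⊤, f: ⊤}

Trace:
Per-block solution:
  B0:  IN=(all ⊤)  OUT=(all ⊤)
  B1:  IN=(all ⊤)  OUT={a:+, d:-; rest ⊤}
  B2:  IN={a:+, d:-; rest ⊤}  OUT={a:+, d:-, e:+; rest ⊤}
  B3:  IN={a:+, d:-, e:+; rest ⊤}  OUT={a:+, c:-, d:-, e:+; rest ⊤}
  B4:  IN=(all ⊤)  OUT=(all ⊤)
  B5:  IN=(all ⊤)  OUT=(all ⊤)

Merge at B1: IN[B1] = OUT[B0] = {a: ⊤, b: ⊤, c: ⊤, d: ⊤, e: ⊤, f: ⊤}
Applying B1's transfer function to that IN value gives OUT[B1] (row B1 above).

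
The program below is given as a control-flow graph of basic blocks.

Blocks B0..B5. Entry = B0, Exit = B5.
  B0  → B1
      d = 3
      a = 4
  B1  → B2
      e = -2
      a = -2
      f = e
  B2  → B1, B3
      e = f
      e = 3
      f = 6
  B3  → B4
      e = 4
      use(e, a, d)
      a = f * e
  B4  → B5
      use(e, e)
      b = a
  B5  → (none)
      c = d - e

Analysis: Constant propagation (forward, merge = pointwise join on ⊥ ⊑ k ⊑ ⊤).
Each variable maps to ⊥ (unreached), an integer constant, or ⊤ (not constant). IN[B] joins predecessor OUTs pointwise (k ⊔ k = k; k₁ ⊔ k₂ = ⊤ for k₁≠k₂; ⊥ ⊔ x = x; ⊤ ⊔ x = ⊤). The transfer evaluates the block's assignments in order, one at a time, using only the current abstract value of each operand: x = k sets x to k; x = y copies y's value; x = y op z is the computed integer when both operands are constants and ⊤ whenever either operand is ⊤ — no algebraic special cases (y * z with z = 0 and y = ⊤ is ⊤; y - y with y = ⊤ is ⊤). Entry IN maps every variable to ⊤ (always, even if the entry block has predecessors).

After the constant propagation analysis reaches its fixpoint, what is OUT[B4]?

Fixpoint table:
  B0:  IN=(all ⊤)  OUT={a:4, d:3; rest ⊤}
  B1:  IN={d:3; rest ⊤}  OUT={a:-2, d:3, e:-2, f:-2; rest ⊤}
  B2:  IN={a:-2, d:3, e:-2, f:-2; rest ⊤}  OUT={a:-2, d:3, e:3, f:6; rest ⊤}
  B3:  IN={a:-2, d:3, e:3, f:6; rest ⊤}  OUT={a:24, d:3, e:4, f:6; rest ⊤}
  B4:  IN={a:24, d:3, e:4, f:6; rest ⊤}  OUT={a:24, b:24, d:3, e:4, f:6; rest ⊤}
  B5:  IN={a:24, b:24, d:3, e:4, f:6; rest ⊤}  OUT={a:24, b:24, c:-1, d:3, e:4, f:6; rest ⊤}

Merge at B4: IN[B4] = OUT[B3] = {a: 24, b: ⊤, c: ⊤, d: 3, e: 4, f: 6}
Applying B4's transfer function to that IN value gives OUT[B4] (row B4 above).

Answer: {a: 24, b: 24, c: ⊤, d: 3, e: 4, f: 6}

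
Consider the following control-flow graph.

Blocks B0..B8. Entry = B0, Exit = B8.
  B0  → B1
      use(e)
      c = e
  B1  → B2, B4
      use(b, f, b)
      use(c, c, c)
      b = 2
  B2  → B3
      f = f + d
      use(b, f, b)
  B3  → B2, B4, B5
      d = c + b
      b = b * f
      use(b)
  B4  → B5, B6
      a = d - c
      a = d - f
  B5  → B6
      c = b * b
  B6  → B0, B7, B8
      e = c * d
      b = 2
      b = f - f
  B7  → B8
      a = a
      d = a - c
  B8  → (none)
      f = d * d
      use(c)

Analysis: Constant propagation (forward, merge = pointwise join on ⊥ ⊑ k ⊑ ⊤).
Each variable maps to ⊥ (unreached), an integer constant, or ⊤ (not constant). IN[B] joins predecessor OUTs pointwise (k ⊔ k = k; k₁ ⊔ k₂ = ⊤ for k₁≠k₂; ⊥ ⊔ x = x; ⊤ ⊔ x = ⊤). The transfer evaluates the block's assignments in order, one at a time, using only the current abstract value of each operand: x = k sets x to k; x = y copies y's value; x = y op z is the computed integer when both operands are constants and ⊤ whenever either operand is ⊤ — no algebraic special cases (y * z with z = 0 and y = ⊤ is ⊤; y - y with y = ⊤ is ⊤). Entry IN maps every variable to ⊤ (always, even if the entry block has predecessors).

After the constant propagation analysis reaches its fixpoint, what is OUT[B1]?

Answer: {a: ⊤, b: 2, c: ⊤, d: ⊤, e: ⊤, f: ⊤}

Trace:
Per-block solution:
  B0:  IN=(all ⊤)  OUT=(all ⊤)
  B1:  IN=(all ⊤)  OUT={b:2; rest ⊤}
  B2:  IN=(all ⊤)  OUT=(all ⊤)
  B3:  IN=(all ⊤)  OUT=(all ⊤)
  B4:  IN=(all ⊤)  OUT=(all ⊤)
  B5:  IN=(all ⊤)  OUT=(all ⊤)
  B6:  IN=(all ⊤)  OUT=(all ⊤)
  B7:  IN=(all ⊤)  OUT=(all ⊤)
  B8:  IN=(all ⊤)  OUT=(all ⊤)

Merge at B1: IN[B1] = OUT[B0] = {a: ⊤, b: ⊤, c: ⊤, d: ⊤, e: ⊤, f: ⊤}
Applying B1's transfer function to that IN value gives OUT[B1] (row B1 above).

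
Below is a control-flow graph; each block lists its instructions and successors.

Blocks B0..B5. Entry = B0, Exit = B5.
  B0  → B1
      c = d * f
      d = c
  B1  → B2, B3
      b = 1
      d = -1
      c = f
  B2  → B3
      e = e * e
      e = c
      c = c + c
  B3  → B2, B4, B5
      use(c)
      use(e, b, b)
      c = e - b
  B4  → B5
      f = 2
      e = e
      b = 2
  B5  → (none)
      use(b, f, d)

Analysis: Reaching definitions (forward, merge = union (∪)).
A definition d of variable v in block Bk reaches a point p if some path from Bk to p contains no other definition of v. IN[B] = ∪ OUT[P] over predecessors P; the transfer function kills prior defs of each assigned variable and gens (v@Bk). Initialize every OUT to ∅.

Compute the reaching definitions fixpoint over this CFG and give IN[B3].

Answer: {b@B1, c@B1, c@B2, d@B1, e@B2}

Working:
Fixpoint table:
  B0: | IN={} | OUT={c@B0, d@B0}
  B1: | IN={c@B0, d@B0} | OUT={b@B1, c@B1, d@B1}
  B2: | IN={b@B1, c@B1, c@B3, d@B1, e@B2} | OUT={b@B1, c@B2, d@B1, e@B2}
  B3: | IN={b@B1, c@B1, c@B2, d@B1, e@B2} | OUT={b@B1, c@B3, d@B1, e@B2}
  B4: | IN={b@B1, c@B3, d@B1, e@B2} | OUT={b@B4, c@B3, d@B1, e@B4, f@B4}
  B5: | IN={b@B1, b@B4, c@B3, d@B1, e@B2, e@B4, f@B4} | OUT={b@B1, b@B4, c@B3, d@B1, e@B2, e@B4, f@B4}

Merge at B3: IN[B3] = OUT[B1] ⊔ OUT[B2] = {b@B1, c@B1, c@B2, d@B1, e@B2}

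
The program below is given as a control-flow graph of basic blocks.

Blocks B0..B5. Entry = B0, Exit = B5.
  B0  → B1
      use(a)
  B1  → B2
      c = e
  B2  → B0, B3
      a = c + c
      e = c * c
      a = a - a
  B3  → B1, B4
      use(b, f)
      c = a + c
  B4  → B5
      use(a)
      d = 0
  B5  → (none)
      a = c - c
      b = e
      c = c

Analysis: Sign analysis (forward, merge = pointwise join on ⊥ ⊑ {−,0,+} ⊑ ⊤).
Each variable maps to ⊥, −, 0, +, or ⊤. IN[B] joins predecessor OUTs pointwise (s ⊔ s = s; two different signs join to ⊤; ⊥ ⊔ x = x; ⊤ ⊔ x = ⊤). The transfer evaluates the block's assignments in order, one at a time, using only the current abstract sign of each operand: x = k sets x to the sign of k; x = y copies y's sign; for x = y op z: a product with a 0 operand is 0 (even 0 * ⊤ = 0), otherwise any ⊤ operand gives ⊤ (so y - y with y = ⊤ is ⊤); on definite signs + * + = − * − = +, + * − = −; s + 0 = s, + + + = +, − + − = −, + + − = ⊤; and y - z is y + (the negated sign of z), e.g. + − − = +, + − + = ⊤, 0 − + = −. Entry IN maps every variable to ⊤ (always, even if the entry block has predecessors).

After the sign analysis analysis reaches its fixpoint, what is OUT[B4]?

Answer: {a: ⊤, b: ⊤, c: ⊤, d: 0, e: ⊤, f: ⊤}

Derivation:
Per-block solution:
  B0:  IN=(all ⊤)  OUT=(all ⊤)
  B1:  IN=(all ⊤)  OUT=(all ⊤)
  B2:  IN=(all ⊤)  OUT=(all ⊤)
  B3:  IN=(all ⊤)  OUT=(all ⊤)
  B4:  IN=(all ⊤)  OUT={d:0; rest ⊤}
  B5:  IN={d:0; rest ⊤}  OUT={d:0; rest ⊤}

Merge at B4: IN[B4] = OUT[B3] = {a: ⊤, b: ⊤, c: ⊤, d: ⊤, e: ⊤, f: ⊤}
Applying B4's transfer function to that IN value gives OUT[B4] (row B4 above).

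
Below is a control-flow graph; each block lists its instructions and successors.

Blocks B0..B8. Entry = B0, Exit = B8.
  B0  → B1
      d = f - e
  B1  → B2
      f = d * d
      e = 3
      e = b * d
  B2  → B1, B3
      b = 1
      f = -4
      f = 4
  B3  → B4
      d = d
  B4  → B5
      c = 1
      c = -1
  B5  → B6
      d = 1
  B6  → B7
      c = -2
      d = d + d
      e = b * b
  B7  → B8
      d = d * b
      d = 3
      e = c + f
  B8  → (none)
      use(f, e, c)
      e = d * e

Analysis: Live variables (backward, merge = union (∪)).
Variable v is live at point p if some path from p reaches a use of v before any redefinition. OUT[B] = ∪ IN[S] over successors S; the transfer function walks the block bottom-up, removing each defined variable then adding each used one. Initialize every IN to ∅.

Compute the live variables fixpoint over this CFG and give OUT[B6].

Answer: {b, c, d, f}

Derivation:
Fixpoint table:
  B0:   IN={b, e, f}   OUT={b, d}
  B1:   IN={b, d}   OUT={d}
  B2:   IN={d}   OUT={b, d, f}
  B3:   IN={b, d, f}   OUT={b, f}
  B4:   IN={b, f}   OUT={b, f}
  B5:   IN={b, f}   OUT={b, d, f}
  B6:   IN={b, d, f}   OUT={b, c, d, f}
  B7:   IN={b, c, d, f}   OUT={c, d, e, f}
  B8:   IN={c, d, e, f}   OUT={}

Merge at B6: OUT[B6] = IN[B7] = {b, c, d, f}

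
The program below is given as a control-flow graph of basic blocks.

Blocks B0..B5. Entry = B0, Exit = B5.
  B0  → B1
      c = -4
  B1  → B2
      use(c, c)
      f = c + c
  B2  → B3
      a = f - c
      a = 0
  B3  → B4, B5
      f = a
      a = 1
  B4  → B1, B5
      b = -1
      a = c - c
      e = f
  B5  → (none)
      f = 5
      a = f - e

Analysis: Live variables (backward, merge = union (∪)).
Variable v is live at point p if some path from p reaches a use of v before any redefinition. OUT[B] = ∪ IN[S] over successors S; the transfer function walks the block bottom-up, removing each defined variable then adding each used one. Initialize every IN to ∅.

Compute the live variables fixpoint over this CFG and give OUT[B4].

Per-block solution:
  B0: | IN={e} | OUT={c, e}
  B1: | IN={c, e} | OUT={c, e, f}
  B2: | IN={c, e, f} | OUT={a, c, e}
  B3: | IN={a, c, e} | OUT={c, e, f}
  B4: | IN={c, f} | OUT={c, e}
  B5: | IN={e} | OUT={}

Merge at B4: OUT[B4] = IN[B1] ⊔ IN[B5] = {c, e}

Answer: {c, e}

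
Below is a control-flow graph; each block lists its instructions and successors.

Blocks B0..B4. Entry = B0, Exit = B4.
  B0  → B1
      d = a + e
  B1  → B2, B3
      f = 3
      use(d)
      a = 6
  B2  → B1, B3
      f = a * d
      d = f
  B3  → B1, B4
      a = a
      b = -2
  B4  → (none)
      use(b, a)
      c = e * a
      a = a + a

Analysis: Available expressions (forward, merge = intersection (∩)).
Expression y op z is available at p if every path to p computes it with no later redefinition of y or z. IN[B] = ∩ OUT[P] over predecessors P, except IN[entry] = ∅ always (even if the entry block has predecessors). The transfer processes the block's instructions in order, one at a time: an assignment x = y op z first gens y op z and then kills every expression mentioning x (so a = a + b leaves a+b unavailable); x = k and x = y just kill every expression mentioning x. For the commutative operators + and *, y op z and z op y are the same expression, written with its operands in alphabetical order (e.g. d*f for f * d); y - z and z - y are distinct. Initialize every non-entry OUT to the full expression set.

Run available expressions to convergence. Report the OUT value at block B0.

Fixpoint table:
  B0: | IN={} | OUT={a+e}
  B1: | IN={} | OUT={}
  B2: | IN={} | OUT={}
  B3: | IN={} | OUT={}
  B4: | IN={} | OUT={}

B0 is the boundary node: IN[B0] = {}
Applying B0's transfer function to that IN value gives OUT[B0] (row B0 above).

Answer: {a+e}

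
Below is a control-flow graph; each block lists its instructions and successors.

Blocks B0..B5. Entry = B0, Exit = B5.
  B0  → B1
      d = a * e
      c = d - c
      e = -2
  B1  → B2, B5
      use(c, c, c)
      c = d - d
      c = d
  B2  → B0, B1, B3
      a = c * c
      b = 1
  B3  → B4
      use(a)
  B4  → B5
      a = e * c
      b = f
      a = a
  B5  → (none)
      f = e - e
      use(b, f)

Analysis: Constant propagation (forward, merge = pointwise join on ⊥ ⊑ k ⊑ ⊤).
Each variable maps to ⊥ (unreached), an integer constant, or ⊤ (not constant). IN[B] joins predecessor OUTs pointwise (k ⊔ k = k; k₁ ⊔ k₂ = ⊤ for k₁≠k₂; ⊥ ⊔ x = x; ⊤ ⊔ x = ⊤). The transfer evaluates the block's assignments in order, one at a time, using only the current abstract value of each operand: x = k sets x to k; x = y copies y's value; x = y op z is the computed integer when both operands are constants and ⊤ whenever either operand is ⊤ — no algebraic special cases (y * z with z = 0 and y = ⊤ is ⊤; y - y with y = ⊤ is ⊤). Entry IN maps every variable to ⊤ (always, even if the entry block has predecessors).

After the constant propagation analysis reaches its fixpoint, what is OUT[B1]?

Per-block solution:
  B0:  IN=(all ⊤)  OUT={e:-2; rest ⊤}
  B1:  IN={e:-2; rest ⊤}  OUT={e:-2; rest ⊤}
  B2:  IN={e:-2; rest ⊤}  OUT={b:1, e:-2; rest ⊤}
  B3:  IN={b:1, e:-2; rest ⊤}  OUT={b:1, e:-2; rest ⊤}
  B4:  IN={b:1, e:-2; rest ⊤}  OUT={e:-2; rest ⊤}
  B5:  IN={e:-2; rest ⊤}  OUT={e:-2, f:0; rest ⊤}

Merge at B1: IN[B1] = OUT[B0] ⊔ OUT[B2] = {a: ⊤, b: ⊤, c: ⊤, d: ⊤, e: -2, f: ⊤}
Applying B1's transfer function to that IN value gives OUT[B1] (row B1 above).

Answer: {a: ⊤, b: ⊤, c: ⊤, d: ⊤, e: -2, f: ⊤}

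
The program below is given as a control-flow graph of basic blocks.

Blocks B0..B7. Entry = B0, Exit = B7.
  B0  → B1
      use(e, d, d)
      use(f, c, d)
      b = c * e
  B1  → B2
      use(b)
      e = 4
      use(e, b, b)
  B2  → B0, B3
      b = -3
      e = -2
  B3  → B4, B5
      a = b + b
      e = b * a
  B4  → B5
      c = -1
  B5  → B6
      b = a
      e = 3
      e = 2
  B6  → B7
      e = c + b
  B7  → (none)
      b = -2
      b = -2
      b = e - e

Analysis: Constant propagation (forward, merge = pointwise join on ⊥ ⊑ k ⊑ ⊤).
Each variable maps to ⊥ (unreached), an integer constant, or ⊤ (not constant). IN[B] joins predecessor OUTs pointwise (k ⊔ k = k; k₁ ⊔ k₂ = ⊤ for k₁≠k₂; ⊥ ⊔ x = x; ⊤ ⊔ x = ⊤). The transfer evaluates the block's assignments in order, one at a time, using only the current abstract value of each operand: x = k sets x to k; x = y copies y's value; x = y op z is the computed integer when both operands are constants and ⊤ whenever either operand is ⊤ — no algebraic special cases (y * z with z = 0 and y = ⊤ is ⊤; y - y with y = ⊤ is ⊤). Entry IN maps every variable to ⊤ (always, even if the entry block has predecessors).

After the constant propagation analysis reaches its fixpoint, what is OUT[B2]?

Answer: {a: ⊤, b: -3, c: ⊤, d: ⊤, e: -2, f: ⊤}

Trace:
Per-block solution:
  B0:  IN=(all ⊤)  OUT=(all ⊤)
  B1:  IN=(all ⊤)  OUT={e:4; rest ⊤}
  B2:  IN={e:4; rest ⊤}  OUT={b:-3, e:-2; rest ⊤}
  B3:  IN={b:-3, e:-2; rest ⊤}  OUT={a:-6, b:-3, e:18; rest ⊤}
  B4:  IN={a:-6, b:-3, e:18; rest ⊤}  OUT={a:-6, b:-3, c:-1, e:18; rest ⊤}
  B5:  IN={a:-6, b:-3, e:18; rest ⊤}  OUT={a:-6, b:-6, e:2; rest ⊤}
  B6:  IN={a:-6, b:-6, e:2; rest ⊤}  OUT={a:-6, b:-6; rest ⊤}
  B7:  IN={a:-6, b:-6; rest ⊤}  OUT={a:-6; rest ⊤}

Merge at B2: IN[B2] = OUT[B1] = {a: ⊤, b: ⊤, c: ⊤, d: ⊤, e: 4, f: ⊤}
Applying B2's transfer function to that IN value gives OUT[B2] (row B2 above).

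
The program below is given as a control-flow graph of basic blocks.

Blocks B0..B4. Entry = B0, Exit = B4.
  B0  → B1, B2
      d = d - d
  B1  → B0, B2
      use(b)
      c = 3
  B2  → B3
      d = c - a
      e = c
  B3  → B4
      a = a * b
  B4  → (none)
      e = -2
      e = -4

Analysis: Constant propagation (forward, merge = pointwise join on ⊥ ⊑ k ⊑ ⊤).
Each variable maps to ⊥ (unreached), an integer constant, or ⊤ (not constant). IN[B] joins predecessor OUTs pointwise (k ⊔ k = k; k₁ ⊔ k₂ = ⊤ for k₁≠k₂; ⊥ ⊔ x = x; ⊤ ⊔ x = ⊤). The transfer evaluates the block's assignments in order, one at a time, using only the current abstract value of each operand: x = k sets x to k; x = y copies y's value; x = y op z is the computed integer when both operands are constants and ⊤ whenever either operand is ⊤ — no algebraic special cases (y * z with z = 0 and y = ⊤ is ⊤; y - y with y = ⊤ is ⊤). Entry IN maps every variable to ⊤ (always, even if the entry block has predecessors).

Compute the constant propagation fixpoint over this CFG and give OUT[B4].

Converged values:
  B0:  IN=(all ⊤)  OUT=(all ⊤)
  B1:  IN=(all ⊤)  OUT={c:3; rest ⊤}
  B2:  IN=(all ⊤)  OUT=(all ⊤)
  B3:  IN=(all ⊤)  OUT=(all ⊤)
  B4:  IN=(all ⊤)  OUT={e:-4; rest ⊤}

Merge at B4: IN[B4] = OUT[B3] = {a: ⊤, b: ⊤, c: ⊤, d: ⊤, e: ⊤, f: ⊤}
Applying B4's transfer function to that IN value gives OUT[B4] (row B4 above).

Answer: {a: ⊤, b: ⊤, c: ⊤, d: ⊤, e: -4, f: ⊤}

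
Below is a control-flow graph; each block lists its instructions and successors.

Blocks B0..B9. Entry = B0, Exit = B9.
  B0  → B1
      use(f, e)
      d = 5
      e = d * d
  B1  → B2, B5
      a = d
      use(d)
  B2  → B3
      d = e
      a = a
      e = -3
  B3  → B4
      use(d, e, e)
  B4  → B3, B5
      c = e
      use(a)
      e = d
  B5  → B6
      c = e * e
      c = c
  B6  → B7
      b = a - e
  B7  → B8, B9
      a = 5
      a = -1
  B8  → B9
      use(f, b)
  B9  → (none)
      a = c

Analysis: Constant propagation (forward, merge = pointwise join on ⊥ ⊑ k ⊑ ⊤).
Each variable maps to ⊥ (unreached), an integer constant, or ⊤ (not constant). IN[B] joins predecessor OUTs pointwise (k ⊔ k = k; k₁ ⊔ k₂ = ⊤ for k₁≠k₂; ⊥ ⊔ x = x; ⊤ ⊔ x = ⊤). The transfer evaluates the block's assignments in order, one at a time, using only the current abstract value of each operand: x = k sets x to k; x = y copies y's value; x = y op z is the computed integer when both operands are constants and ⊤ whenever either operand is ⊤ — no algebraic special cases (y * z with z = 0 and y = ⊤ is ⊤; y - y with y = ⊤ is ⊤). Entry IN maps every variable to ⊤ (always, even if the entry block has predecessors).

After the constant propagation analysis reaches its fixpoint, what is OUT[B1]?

Answer: {a: 5, b: ⊤, c: ⊤, d: 5, e: 25, f: ⊤}

Working:
Per-block solution:
  B0:   IN=(all ⊤)   OUT={d:5, e:25; rest ⊤}
  B1:   IN={d:5, e:25; rest ⊤}   OUT={a:5, d:5, e:25; rest ⊤}
  B2:   IN={a:5, d:5, e:25; rest ⊤}   OUT={a:5, d:25, e:-3; rest ⊤}
  B3:   IN={a:5, d:25; rest ⊤}   OUT={a:5, d:25; rest ⊤}
  B4:   IN={a:5, d:25; rest ⊤}   OUT={a:5, d:25, e:25; rest ⊤}
  B5:   IN={a:5, e:25; rest ⊤}   OUT={a:5, c:625, e:25; rest ⊤}
  B6:   IN={a:5, c:625, e:25; rest ⊤}   OUT={a:5, b:-20, c:625, e:25; rest ⊤}
  B7:   IN={a:5, b:-20, c:625, e:25; rest ⊤}   OUT={a:-1, b:-20, c:625, e:25; rest ⊤}
  B8:   IN={a:-1, b:-20, c:625, e:25; rest ⊤}   OUT={a:-1, b:-20, c:625, e:25; rest ⊤}
  B9:   IN={a:-1, b:-20, c:625, e:25; rest ⊤}   OUT={a:625, b:-20, c:625, e:25; rest ⊤}

Merge at B1: IN[B1] = OUT[B0] = {a: ⊤, b: ⊤, c: ⊤, d: 5, e: 25, f: ⊤}
Applying B1's transfer function to that IN value gives OUT[B1] (row B1 above).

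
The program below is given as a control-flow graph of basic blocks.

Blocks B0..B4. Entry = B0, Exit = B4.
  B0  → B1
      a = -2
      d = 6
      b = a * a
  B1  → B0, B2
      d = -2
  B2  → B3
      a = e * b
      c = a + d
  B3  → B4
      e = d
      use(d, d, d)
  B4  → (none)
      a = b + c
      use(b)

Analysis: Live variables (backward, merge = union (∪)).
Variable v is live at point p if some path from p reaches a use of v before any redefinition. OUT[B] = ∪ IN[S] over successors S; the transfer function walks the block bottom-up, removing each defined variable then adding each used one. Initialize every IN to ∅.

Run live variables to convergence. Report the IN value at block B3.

Converged values:
  B0:  IN={e}  OUT={b, e}
  B1:  IN={b, e}  OUT={b, d, e}
  B2:  IN={b, d, e}  OUT={b, c, d}
  B3:  IN={b, c, d}  OUT={b, c}
  B4:  IN={b, c}  OUT={}

Merge at B3: OUT[B3] = IN[B4] = {b, c}
Applying B3's transfer function to that OUT value gives IN[B3] (row B3 above).

Answer: {b, c, d}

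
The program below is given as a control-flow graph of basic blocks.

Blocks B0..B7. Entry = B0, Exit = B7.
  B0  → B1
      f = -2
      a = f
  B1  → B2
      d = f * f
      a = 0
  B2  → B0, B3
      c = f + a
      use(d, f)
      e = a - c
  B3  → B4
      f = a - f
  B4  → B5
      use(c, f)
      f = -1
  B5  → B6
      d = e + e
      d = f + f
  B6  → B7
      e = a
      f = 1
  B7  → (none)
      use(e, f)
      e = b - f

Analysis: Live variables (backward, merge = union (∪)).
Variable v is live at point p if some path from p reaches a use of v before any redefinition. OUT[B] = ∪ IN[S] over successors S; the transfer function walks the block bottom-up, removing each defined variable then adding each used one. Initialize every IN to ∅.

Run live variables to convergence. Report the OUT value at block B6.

Per-block solution:
  B0:  IN={b}  OUT={b, f}
  B1:  IN={b, f}  OUT={a, b, d, f}
  B2:  IN={a, b, d, f}  OUT={a, b, c, e, f}
  B3:  IN={a, b, c, e, f}  OUT={a, b, c, e, f}
  B4:  IN={a, b, c, e, f}  OUT={a, b, e, f}
  B5:  IN={a, b, e, f}  OUT={a, b}
  B6:  IN={a, b}  OUT={b, e, f}
  B7:  IN={b, e, f}  OUT={}

Merge at B6: OUT[B6] = IN[B7] = {b, e, f}

Answer: {b, e, f}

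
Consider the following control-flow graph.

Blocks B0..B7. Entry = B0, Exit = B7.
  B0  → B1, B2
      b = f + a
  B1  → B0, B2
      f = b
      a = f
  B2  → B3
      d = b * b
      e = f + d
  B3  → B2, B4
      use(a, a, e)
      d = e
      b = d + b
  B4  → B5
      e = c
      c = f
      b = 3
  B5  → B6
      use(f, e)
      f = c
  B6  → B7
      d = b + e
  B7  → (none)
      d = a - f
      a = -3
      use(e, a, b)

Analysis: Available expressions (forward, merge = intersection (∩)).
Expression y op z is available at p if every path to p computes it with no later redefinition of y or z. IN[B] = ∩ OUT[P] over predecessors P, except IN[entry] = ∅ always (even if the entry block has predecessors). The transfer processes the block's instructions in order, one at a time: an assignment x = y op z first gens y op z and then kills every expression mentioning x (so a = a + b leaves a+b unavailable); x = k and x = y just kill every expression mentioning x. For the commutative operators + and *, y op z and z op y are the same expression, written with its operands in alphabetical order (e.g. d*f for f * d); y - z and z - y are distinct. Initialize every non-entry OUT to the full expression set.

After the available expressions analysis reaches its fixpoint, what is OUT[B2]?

Answer: {b*b, d+f}

Trace:
Fixpoint table:
  B0:  IN={}  OUT={a+f}
  B1:  IN={a+f}  OUT={}
  B2:  IN={}  OUT={b*b, d+f}
  B3:  IN={b*b, d+f}  OUT={}
  B4:  IN={}  OUT={}
  B5:  IN={}  OUT={}
  B6:  IN={}  OUT={b+e}
  B7:  IN={b+e}  OUT={b+e}

Merge at B2: IN[B2] = OUT[B0] ∩ OUT[B1] ∩ OUT[B3] = {}
Applying B2's transfer function to that IN value gives OUT[B2] (row B2 above).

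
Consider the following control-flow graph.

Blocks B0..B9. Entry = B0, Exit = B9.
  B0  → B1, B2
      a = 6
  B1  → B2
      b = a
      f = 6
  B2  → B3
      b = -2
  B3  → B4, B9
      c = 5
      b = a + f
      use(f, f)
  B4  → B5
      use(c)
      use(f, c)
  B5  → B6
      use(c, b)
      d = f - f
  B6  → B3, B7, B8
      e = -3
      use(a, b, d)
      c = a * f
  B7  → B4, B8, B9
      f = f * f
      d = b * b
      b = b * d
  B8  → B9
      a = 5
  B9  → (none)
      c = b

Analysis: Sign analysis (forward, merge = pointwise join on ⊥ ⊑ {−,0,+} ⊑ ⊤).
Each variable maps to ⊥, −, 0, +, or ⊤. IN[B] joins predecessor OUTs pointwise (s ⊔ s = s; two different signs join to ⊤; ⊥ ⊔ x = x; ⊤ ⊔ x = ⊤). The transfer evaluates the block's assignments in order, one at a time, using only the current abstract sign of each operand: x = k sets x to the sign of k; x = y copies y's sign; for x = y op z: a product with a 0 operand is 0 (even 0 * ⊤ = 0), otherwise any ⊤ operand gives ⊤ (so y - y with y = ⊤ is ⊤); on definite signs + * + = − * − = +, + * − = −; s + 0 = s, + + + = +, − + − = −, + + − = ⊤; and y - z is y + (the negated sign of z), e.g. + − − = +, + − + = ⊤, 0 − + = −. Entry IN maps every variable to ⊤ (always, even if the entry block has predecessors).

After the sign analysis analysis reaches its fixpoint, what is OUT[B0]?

Fixpoint table:
  B0:   IN=(all ⊤)   OUT={a:+; rest ⊤}
  B1:   IN={a:+; rest ⊤}   OUT={a:+, b:+, f:+; rest ⊤}
  B2:   IN={a:+; rest ⊤}   OUT={a:+, b:-; rest ⊤}
  B3:   IN={a:+; rest ⊤}   OUT={a:+, c:+; rest ⊤}
  B4:   IN={a:+; rest ⊤}   OUT={a:+; rest ⊤}
  B5:   IN={a:+; rest ⊤}   OUT={a:+; rest ⊤}
  B6:   IN={a:+; rest ⊤}   OUT={a:+, e:-; rest ⊤}
  B7:   IN={a:+, e:-; rest ⊤}   OUT={a:+, e:-; rest ⊤}
  B8:   IN={a:+, e:-; rest ⊤}   OUT={a:+, e:-; rest ⊤}
  B9:   IN={a:+; rest ⊤}   OUT={a:+; rest ⊤}

B0 is the boundary node: IN[B0] = {a: ⊤, b: ⊤, c: ⊤, d: ⊤, e: ⊤, f: ⊤}
Applying B0's transfer function to that IN value gives OUT[B0] (row B0 above).

Answer: {a: +, b: ⊤, c: ⊤, d: ⊤, e: ⊤, f: ⊤}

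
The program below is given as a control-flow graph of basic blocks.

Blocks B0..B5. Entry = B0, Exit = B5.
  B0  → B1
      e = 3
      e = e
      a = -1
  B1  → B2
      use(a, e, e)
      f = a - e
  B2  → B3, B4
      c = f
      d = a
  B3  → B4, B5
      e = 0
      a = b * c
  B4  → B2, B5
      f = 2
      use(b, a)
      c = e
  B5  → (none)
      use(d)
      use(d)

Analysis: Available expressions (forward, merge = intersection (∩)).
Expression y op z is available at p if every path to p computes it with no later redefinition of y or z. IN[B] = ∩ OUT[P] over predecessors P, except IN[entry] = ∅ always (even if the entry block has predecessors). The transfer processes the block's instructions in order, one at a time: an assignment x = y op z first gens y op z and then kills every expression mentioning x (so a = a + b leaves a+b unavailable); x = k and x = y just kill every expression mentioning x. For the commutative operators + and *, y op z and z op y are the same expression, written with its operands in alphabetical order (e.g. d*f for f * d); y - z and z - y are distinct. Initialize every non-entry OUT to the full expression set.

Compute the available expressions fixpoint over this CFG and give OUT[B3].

Converged values:
  B0:   IN={}   OUT={}
  B1:   IN={}   OUT={a-e}
  B2:   IN={}   OUT={}
  B3:   IN={}   OUT={b*c}
  B4:   IN={}   OUT={}
  B5:   IN={}   OUT={}

Merge at B3: IN[B3] = OUT[B2] = {}
Applying B3's transfer function to that IN value gives OUT[B3] (row B3 above).

Answer: {b*c}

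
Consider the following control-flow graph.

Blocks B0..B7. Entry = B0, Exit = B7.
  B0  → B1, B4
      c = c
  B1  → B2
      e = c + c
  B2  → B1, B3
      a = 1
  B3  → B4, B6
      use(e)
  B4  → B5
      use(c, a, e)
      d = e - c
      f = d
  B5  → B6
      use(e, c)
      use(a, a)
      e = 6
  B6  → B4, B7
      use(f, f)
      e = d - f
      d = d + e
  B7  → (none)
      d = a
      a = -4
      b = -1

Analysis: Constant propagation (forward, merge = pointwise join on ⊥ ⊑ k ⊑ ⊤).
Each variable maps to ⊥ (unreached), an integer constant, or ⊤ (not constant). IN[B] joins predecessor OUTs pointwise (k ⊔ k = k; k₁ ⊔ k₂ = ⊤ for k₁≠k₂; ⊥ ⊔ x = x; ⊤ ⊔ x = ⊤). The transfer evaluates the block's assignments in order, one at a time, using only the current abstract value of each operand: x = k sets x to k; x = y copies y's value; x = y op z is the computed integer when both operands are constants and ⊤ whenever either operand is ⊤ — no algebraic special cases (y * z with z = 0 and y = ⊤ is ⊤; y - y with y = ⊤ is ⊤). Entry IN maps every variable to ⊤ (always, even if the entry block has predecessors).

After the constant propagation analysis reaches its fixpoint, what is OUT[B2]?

Answer: {a: 1, b: ⊤, c: ⊤, d: ⊤, e: ⊤, f: ⊤}

Derivation:
Converged values:
  B0:  IN=(all ⊤)  OUT=(all ⊤)
  B1:  IN=(all ⊤)  OUT=(all ⊤)
  B2:  IN=(all ⊤)  OUT={a:1; rest ⊤}
  B3:  IN={a:1; rest ⊤}  OUT={a:1; rest ⊤}
  B4:  IN=(all ⊤)  OUT=(all ⊤)
  B5:  IN=(all ⊤)  OUT={e:6; rest ⊤}
  B6:  IN=(all ⊤)  OUT=(all ⊤)
  B7:  IN=(all ⊤)  OUT={a:-4, b:-1; rest ⊤}

Merge at B2: IN[B2] = OUT[B1] = {a: ⊤, b: ⊤, c: ⊤, d: ⊤, e: ⊤, f: ⊤}
Applying B2's transfer function to that IN value gives OUT[B2] (row B2 above).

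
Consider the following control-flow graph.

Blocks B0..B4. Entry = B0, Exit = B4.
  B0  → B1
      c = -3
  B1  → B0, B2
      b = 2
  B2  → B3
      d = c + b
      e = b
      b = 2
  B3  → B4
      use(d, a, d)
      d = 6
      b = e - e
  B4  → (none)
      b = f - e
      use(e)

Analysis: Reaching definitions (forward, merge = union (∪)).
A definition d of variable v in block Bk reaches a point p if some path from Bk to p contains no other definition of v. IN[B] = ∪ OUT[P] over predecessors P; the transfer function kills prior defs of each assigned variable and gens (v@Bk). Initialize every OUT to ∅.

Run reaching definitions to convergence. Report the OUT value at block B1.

Fixpoint table:
  B0:   IN={b@B1, c@B0}   OUT={b@B1, c@B0}
  B1:   IN={b@B1, c@B0}   OUT={b@B1, c@B0}
  B2:   IN={b@B1, c@B0}   OUT={b@B2, c@B0, d@B2, e@B2}
  B3:   IN={b@B2, c@B0, d@B2, e@B2}   OUT={b@B3, c@B0, d@B3, e@B2}
  B4:   IN={b@B3, c@B0, d@B3, e@B2}   OUT={b@B4, c@B0, d@B3, e@B2}

Merge at B1: IN[B1] = OUT[B0] = {b@B1, c@B0}
Applying B1's transfer function to that IN value gives OUT[B1] (row B1 above).

Answer: {b@B1, c@B0}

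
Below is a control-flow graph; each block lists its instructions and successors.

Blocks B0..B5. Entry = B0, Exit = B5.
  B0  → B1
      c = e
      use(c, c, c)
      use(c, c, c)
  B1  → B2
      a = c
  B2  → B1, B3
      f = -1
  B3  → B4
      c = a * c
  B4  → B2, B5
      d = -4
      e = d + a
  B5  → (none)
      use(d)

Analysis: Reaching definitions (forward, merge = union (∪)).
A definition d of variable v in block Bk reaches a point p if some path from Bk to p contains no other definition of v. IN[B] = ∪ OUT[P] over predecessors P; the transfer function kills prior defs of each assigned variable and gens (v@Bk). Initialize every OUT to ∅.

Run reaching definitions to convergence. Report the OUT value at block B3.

Per-block solution:
  B0:  IN={}  OUT={c@B0}
  B1:  IN={a@B1, c@B0, c@B3, d@B4, e@B4, f@B2}  OUT={a@B1, c@B0, c@B3, d@B4, e@B4, f@B2}
  B2:  IN={a@B1, c@B0, c@B3, d@B4, e@B4, f@B2}  OUT={a@B1, c@B0, c@B3, d@B4, e@B4, f@B2}
  B3:  IN={a@B1, c@B0, c@B3, d@B4, e@B4, f@B2}  OUT={a@B1, c@B3, d@B4, e@B4, f@B2}
  B4:  IN={a@B1, c@B3, d@B4, e@B4, f@B2}  OUT={a@B1, c@B3, d@B4, e@B4, f@B2}
  B5:  IN={a@B1, c@B3, d@B4, e@B4, f@B2}  OUT={a@B1, c@B3, d@B4, e@B4, f@B2}

Merge at B3: IN[B3] = OUT[B2] = {a@B1, c@B0, c@B3, d@B4, e@B4, f@B2}
Applying B3's transfer function to that IN value gives OUT[B3] (row B3 above).

Answer: {a@B1, c@B3, d@B4, e@B4, f@B2}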